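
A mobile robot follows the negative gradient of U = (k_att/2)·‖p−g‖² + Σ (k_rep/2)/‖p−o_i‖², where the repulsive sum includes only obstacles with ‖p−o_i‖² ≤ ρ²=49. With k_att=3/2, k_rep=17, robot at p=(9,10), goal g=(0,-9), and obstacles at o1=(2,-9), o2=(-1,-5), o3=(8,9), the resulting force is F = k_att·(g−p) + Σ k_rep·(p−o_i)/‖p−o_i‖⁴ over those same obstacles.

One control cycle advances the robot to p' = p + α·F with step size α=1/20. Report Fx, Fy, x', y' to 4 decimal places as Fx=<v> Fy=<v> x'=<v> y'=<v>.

F_att = 3/2·(g−p) = 3/2·(-9,-19) = (-13.5000,-28.5000)
o1: d²=410 > ρ²=49 → inactive
o2: d²=325 > ρ²=49 → inactive
o3: d²=2 ≤ ρ²=49; F_rep = 17·(1,1)/2² = (4.2500,4.2500)
F = F_att + ΣF_rep = (-9.2500,-24.2500)
p' = p + 1/20·F = (8.5375,8.7875)

Fx=-9.2500 Fy=-24.2500 x'=8.5375 y'=8.7875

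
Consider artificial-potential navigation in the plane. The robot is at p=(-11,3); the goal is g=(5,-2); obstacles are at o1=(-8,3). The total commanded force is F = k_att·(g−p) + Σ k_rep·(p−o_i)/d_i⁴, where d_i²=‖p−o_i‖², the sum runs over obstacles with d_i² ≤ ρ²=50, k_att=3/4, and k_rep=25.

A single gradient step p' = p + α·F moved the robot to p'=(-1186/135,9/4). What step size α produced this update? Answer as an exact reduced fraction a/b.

F_att = 3/4·(g−p) = 3/4·(16,-5) = (12.0000,-3.7500)
o1: d²=9 ≤ ρ²=50; F_rep = 25·(-3,0)/9² = (-0.9259,0.0000)
F = F_att + ΣF_rep = (11.0741,-3.7500)
Δp = p'−p = (2.2148,-0.7500); α = Δx/Fx = (299/135) / (299/27) = 1/5
check: Δy/Fy = (-3/4) / (-15/4) = 1/5 ✓

α = 1/5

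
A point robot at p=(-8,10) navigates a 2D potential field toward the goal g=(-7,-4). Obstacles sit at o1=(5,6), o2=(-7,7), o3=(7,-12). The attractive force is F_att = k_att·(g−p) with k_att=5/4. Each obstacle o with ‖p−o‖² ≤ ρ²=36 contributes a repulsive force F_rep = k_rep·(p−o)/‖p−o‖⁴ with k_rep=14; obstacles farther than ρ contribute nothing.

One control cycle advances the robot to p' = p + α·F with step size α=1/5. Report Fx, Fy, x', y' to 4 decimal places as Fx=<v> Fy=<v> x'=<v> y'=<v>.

Fx=1.1100 Fy=-17.0800 x'=-7.7780 y'=6.5840

F_att = 5/4·(g−p) = 5/4·(1,-14) = (1.2500,-17.5000)
o1: d²=185 > ρ²=36 → inactive
o2: d²=10 ≤ ρ²=36; F_rep = 14·(-1,3)/10² = (-0.1400,0.4200)
o3: d²=709 > ρ²=36 → inactive
F = F_att + ΣF_rep = (1.1100,-17.0800)
p' = p + 1/5·F = (-7.7780,6.5840)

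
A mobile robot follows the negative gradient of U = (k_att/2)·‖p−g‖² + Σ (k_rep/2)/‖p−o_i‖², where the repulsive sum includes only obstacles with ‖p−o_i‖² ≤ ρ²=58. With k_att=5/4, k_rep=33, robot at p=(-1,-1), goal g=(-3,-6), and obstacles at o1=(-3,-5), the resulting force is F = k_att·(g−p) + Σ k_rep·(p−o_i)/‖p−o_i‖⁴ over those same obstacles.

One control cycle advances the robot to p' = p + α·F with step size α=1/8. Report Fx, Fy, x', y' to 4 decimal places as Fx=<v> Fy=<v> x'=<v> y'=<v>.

F_att = 5/4·(g−p) = 5/4·(-2,-5) = (-2.5000,-6.2500)
o1: d²=20 ≤ ρ²=58; F_rep = 33·(2,4)/20² = (0.1650,0.3300)
F = F_att + ΣF_rep = (-2.3350,-5.9200)
p' = p + 1/8·F = (-1.2919,-1.7400)

Fx=-2.3350 Fy=-5.9200 x'=-1.2919 y'=-1.7400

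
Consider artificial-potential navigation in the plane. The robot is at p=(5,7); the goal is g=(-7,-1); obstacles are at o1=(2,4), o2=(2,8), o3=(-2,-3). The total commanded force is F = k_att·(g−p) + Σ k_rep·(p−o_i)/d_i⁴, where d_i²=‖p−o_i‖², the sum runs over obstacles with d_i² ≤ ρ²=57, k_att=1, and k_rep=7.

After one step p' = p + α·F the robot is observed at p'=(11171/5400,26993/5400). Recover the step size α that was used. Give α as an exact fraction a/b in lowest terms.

F_att = 1·(g−p) = 1·(-12,-8) = (-12.0000,-8.0000)
o1: d²=18 ≤ ρ²=57; F_rep = 7·(3,3)/18² = (0.0648,0.0648)
o2: d²=10 ≤ ρ²=57; F_rep = 7·(3,-1)/10² = (0.2100,-0.0700)
o3: d²=149 > ρ²=57 → inactive
F = F_att + ΣF_rep = (-11.7252,-8.0052)
Δp = p'−p = (-2.9313,-2.0013); α = Δx/Fx = (-15829/5400) / (-15829/1350) = 1/4
check: Δy/Fy = (-10807/5400) / (-10807/1350) = 1/4 ✓

α = 1/4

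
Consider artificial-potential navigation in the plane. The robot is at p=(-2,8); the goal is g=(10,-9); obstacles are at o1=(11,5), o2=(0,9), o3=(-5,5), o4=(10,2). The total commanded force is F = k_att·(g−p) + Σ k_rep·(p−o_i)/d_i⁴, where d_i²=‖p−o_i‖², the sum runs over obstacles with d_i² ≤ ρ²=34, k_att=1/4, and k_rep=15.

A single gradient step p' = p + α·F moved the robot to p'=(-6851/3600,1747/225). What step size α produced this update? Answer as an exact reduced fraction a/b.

F_att = 1/4·(g−p) = 1/4·(12,-17) = (3.0000,-4.2500)
o1: d²=178 > ρ²=34 → inactive
o2: d²=5 ≤ ρ²=34; F_rep = 15·(-2,-1)/5² = (-1.2000,-0.6000)
o3: d²=18 ≤ ρ²=34; F_rep = 15·(3,3)/18² = (0.1389,0.1389)
o4: d²=180 > ρ²=34 → inactive
F = F_att + ΣF_rep = (1.9389,-4.7111)
Δp = p'−p = (0.0969,-0.2356); α = Δx/Fx = (349/3600) / (349/180) = 1/20
check: Δy/Fy = (-53/225) / (-212/45) = 1/20 ✓

α = 1/20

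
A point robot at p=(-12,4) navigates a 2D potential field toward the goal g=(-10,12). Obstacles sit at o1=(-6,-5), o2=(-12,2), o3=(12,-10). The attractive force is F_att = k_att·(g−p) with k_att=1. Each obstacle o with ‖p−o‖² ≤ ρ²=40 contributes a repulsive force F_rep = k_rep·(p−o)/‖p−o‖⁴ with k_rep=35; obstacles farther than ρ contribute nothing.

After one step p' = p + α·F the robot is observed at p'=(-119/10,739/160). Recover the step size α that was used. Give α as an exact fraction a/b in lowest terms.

F_att = 1·(g−p) = 1·(2,8) = (2.0000,8.0000)
o1: d²=117 > ρ²=40 → inactive
o2: d²=4 ≤ ρ²=40; F_rep = 35·(0,2)/4² = (0.0000,4.3750)
o3: d²=772 > ρ²=40 → inactive
F = F_att + ΣF_rep = (2.0000,12.3750)
Δp = p'−p = (0.1000,0.6188); α = Δx/Fx = (1/10) / (2) = 1/20
check: Δy/Fy = (99/160) / (99/8) = 1/20 ✓

α = 1/20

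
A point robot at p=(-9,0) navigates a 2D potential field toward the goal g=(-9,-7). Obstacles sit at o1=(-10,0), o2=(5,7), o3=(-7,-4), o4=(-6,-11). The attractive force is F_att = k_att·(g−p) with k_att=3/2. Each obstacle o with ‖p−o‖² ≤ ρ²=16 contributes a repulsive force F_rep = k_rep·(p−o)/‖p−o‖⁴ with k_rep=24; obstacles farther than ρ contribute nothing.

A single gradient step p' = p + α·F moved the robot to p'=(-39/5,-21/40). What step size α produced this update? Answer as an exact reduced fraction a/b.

α = 1/20

F_att = 3/2·(g−p) = 3/2·(0,-7) = (0.0000,-10.5000)
o1: d²=1 ≤ ρ²=16; F_rep = 24·(1,0)/1² = (24.0000,0.0000)
o2: d²=245 > ρ²=16 → inactive
o3: d²=20 > ρ²=16 → inactive
o4: d²=130 > ρ²=16 → inactive
F = F_att + ΣF_rep = (24.0000,-10.5000)
Δp = p'−p = (1.2000,-0.5250); α = Δx/Fx = (6/5) / (24) = 1/20
check: Δy/Fy = (-21/40) / (-21/2) = 1/20 ✓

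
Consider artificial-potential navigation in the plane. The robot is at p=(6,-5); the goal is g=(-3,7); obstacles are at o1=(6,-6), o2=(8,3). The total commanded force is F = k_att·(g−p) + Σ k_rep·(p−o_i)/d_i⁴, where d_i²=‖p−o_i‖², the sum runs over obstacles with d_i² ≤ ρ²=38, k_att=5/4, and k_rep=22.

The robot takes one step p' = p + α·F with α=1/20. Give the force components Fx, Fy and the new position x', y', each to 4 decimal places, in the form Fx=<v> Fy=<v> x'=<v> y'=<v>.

Fx=-11.2500 Fy=37.0000 x'=5.4375 y'=-3.1500

F_att = 5/4·(g−p) = 5/4·(-9,12) = (-11.2500,15.0000)
o1: d²=1 ≤ ρ²=38; F_rep = 22·(0,1)/1² = (0.0000,22.0000)
o2: d²=68 > ρ²=38 → inactive
F = F_att + ΣF_rep = (-11.2500,37.0000)
p' = p + 1/20·F = (5.4375,-3.1500)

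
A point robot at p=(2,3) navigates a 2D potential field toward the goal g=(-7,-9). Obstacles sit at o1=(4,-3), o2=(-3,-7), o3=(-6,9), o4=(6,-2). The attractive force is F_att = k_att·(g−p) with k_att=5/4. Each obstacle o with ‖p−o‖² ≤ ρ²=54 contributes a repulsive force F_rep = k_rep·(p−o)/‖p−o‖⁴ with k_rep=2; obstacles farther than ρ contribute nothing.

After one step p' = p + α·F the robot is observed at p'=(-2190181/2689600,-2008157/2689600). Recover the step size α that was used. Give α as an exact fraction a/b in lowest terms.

F_att = 5/4·(g−p) = 5/4·(-9,-12) = (-11.2500,-15.0000)
o1: d²=40 ≤ ρ²=54; F_rep = 2·(-2,6)/40² = (-0.0025,0.0075)
o2: d²=125 > ρ²=54 → inactive
o3: d²=100 > ρ²=54 → inactive
o4: d²=41 ≤ ρ²=54; F_rep = 2·(-4,5)/41² = (-0.0048,0.0059)
F = F_att + ΣF_rep = (-11.2573,-14.9866)
Δp = p'−p = (-2.8143,-3.7466); α = Δx/Fx = (-7569381/2689600) / (-7569381/672400) = 1/4
check: Δy/Fy = (-10076957/2689600) / (-10076957/672400) = 1/4 ✓

α = 1/4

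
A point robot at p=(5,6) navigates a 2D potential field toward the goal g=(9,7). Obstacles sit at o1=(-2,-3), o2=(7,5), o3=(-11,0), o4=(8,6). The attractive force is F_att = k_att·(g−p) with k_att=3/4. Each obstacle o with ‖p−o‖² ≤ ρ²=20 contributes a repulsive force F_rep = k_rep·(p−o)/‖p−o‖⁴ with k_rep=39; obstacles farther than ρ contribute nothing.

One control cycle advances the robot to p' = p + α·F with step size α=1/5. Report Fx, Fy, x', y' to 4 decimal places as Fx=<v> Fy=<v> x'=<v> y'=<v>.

F_att = 3/4·(g−p) = 3/4·(4,1) = (3.0000,0.7500)
o1: d²=130 > ρ²=20 → inactive
o2: d²=5 ≤ ρ²=20; F_rep = 39·(-2,1)/5² = (-3.1200,1.5600)
o3: d²=292 > ρ²=20 → inactive
o4: d²=9 ≤ ρ²=20; F_rep = 39·(-3,0)/9² = (-1.4444,0.0000)
F = F_att + ΣF_rep = (-1.5644,2.3100)
p' = p + 1/5·F = (4.6871,6.4620)

Fx=-1.5644 Fy=2.3100 x'=4.6871 y'=6.4620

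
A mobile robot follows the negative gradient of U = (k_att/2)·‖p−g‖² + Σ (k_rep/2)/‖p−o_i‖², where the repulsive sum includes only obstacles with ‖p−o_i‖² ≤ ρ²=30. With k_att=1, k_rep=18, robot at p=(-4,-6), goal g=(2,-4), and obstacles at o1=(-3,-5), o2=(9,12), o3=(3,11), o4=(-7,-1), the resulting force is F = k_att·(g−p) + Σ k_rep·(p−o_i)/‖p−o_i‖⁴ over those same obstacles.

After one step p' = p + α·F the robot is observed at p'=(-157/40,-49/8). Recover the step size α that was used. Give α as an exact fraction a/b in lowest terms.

F_att = 1·(g−p) = 1·(6,2) = (6.0000,2.0000)
o1: d²=2 ≤ ρ²=30; F_rep = 18·(-1,-1)/2² = (-4.5000,-4.5000)
o2: d²=493 > ρ²=30 → inactive
o3: d²=338 > ρ²=30 → inactive
o4: d²=34 > ρ²=30 → inactive
F = F_att + ΣF_rep = (1.5000,-2.5000)
Δp = p'−p = (0.0750,-0.1250); α = Δx/Fx = (3/40) / (3/2) = 1/20
check: Δy/Fy = (-1/8) / (-5/2) = 1/20 ✓

α = 1/20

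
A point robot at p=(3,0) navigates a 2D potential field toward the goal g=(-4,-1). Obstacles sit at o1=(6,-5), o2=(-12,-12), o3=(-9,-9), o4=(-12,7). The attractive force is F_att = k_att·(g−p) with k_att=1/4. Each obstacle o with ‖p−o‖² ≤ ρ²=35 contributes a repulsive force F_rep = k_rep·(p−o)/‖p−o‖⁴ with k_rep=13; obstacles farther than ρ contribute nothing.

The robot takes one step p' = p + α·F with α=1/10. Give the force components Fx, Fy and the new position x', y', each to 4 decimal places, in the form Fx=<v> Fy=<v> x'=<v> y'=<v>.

F_att = 1/4·(g−p) = 1/4·(-7,-1) = (-1.7500,-0.2500)
o1: d²=34 ≤ ρ²=35; F_rep = 13·(-3,5)/34² = (-0.0337,0.0562)
o2: d²=369 > ρ²=35 → inactive
o3: d²=225 > ρ²=35 → inactive
o4: d²=274 > ρ²=35 → inactive
F = F_att + ΣF_rep = (-1.7837,-0.1938)
p' = p + 1/10·F = (2.8216,-0.0194)

Fx=-1.7837 Fy=-0.1938 x'=2.8216 y'=-0.0194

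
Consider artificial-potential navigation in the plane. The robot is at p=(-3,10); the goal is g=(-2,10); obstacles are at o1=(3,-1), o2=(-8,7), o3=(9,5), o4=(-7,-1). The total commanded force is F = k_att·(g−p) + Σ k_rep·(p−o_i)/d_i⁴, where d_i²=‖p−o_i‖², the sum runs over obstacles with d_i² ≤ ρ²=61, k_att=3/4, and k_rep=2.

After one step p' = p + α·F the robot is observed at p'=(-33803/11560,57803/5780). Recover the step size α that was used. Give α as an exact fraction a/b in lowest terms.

F_att = 3/4·(g−p) = 3/4·(1,0) = (0.7500,0.0000)
o1: d²=157 > ρ²=61 → inactive
o2: d²=34 ≤ ρ²=61; F_rep = 2·(5,3)/34² = (0.0087,0.0052)
o3: d²=169 > ρ²=61 → inactive
o4: d²=137 > ρ²=61 → inactive
F = F_att + ΣF_rep = (0.7587,0.0052)
Δp = p'−p = (0.0759,0.0005); α = Δx/Fx = (877/11560) / (877/1156) = 1/10
check: Δy/Fy = (3/5780) / (3/578) = 1/10 ✓

α = 1/10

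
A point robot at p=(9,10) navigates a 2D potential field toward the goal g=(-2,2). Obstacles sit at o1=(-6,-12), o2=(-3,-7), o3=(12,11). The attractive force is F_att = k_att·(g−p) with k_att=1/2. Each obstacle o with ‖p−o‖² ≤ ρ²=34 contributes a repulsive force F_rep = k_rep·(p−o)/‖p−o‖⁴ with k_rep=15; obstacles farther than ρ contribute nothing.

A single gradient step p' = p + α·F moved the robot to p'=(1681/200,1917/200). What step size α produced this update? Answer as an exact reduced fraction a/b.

F_att = 1/2·(g−p) = 1/2·(-11,-8) = (-5.5000,-4.0000)
o1: d²=709 > ρ²=34 → inactive
o2: d²=433 > ρ²=34 → inactive
o3: d²=10 ≤ ρ²=34; F_rep = 15·(-3,-1)/10² = (-0.4500,-0.1500)
F = F_att + ΣF_rep = (-5.9500,-4.1500)
Δp = p'−p = (-0.5950,-0.4150); α = Δx/Fx = (-119/200) / (-119/20) = 1/10
check: Δy/Fy = (-83/200) / (-83/20) = 1/10 ✓

α = 1/10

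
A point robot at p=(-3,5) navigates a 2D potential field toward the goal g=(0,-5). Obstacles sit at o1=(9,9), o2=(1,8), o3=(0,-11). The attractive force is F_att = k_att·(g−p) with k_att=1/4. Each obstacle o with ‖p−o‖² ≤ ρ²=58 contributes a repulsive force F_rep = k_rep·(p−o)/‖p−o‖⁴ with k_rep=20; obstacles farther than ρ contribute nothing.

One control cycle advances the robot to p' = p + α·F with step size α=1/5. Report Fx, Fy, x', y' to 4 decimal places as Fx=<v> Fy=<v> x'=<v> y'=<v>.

F_att = 1/4·(g−p) = 1/4·(3,-10) = (0.7500,-2.5000)
o1: d²=160 > ρ²=58 → inactive
o2: d²=25 ≤ ρ²=58; F_rep = 20·(-4,-3)/25² = (-0.1280,-0.0960)
o3: d²=265 > ρ²=58 → inactive
F = F_att + ΣF_rep = (0.6220,-2.5960)
p' = p + 1/5·F = (-2.8756,4.4808)

Fx=0.6220 Fy=-2.5960 x'=-2.8756 y'=4.4808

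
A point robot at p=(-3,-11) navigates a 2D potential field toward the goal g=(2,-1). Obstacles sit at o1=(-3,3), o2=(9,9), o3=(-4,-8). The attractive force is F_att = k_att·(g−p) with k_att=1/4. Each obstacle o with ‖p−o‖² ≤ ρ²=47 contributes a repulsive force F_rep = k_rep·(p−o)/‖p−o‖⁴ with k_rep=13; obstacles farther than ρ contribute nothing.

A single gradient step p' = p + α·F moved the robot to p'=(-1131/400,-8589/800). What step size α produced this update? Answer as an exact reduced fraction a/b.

α = 1/8

F_att = 1/4·(g−p) = 1/4·(5,10) = (1.2500,2.5000)
o1: d²=196 > ρ²=47 → inactive
o2: d²=544 > ρ²=47 → inactive
o3: d²=10 ≤ ρ²=47; F_rep = 13·(1,-3)/10² = (0.1300,-0.3900)
F = F_att + ΣF_rep = (1.3800,2.1100)
Δp = p'−p = (0.1725,0.2637); α = Δx/Fx = (69/400) / (69/50) = 1/8
check: Δy/Fy = (211/800) / (211/100) = 1/8 ✓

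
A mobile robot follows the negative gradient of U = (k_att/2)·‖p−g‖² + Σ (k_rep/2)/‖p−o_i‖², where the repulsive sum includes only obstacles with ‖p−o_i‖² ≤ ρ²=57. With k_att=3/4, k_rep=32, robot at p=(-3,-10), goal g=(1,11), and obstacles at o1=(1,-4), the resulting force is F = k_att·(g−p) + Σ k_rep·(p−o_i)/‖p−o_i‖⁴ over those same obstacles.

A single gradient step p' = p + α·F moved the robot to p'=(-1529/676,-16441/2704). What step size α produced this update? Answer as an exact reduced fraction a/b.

α = 1/4

F_att = 3/4·(g−p) = 3/4·(4,21) = (3.0000,15.7500)
o1: d²=52 ≤ ρ²=57; F_rep = 32·(-4,-6)/52² = (-0.0473,-0.0710)
F = F_att + ΣF_rep = (2.9527,15.6790)
Δp = p'−p = (0.7382,3.9197); α = Δx/Fx = (499/676) / (499/169) = 1/4
check: Δy/Fy = (10599/2704) / (10599/676) = 1/4 ✓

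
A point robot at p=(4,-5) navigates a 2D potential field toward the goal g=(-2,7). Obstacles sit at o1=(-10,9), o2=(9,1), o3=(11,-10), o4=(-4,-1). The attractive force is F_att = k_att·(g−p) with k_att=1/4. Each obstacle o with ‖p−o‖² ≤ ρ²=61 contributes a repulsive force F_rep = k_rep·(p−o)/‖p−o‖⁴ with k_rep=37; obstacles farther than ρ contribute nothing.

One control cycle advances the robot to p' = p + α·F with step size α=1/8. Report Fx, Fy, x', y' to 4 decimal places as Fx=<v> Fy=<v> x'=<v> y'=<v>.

F_att = 1/4·(g−p) = 1/4·(-6,12) = (-1.5000,3.0000)
o1: d²=392 > ρ²=61 → inactive
o2: d²=61 ≤ ρ²=61; F_rep = 37·(-5,-6)/61² = (-0.0497,-0.0597)
o3: d²=74 > ρ²=61 → inactive
o4: d²=80 > ρ²=61 → inactive
F = F_att + ΣF_rep = (-1.5497,2.9403)
p' = p + 1/8·F = (3.8063,-4.6325)

Fx=-1.5497 Fy=2.9403 x'=3.8063 y'=-4.6325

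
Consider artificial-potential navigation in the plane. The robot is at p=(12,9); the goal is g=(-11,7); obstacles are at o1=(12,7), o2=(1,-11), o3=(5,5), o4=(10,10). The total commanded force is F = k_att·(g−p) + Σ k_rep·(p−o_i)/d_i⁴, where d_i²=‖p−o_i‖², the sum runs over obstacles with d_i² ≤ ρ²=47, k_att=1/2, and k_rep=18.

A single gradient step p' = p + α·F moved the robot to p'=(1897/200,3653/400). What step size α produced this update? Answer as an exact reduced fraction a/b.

α = 1/4

F_att = 1/2·(g−p) = 1/2·(-23,-2) = (-11.5000,-1.0000)
o1: d²=4 ≤ ρ²=47; F_rep = 18·(0,2)/4² = (0.0000,2.2500)
o2: d²=521 > ρ²=47 → inactive
o3: d²=65 > ρ²=47 → inactive
o4: d²=5 ≤ ρ²=47; F_rep = 18·(2,-1)/5² = (1.4400,-0.7200)
F = F_att + ΣF_rep = (-10.0600,0.5300)
Δp = p'−p = (-2.5150,0.1325); α = Δx/Fx = (-503/200) / (-503/50) = 1/4
check: Δy/Fy = (53/400) / (53/100) = 1/4 ✓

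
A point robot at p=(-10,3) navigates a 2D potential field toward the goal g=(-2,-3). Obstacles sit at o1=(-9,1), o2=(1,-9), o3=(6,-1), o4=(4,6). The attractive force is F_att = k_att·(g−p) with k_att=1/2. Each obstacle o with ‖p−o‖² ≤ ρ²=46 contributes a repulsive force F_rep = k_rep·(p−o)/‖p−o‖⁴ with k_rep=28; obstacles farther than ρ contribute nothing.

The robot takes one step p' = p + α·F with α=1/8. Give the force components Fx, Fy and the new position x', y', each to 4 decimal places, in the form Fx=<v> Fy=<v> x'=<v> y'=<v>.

F_att = 1/2·(g−p) = 1/2·(8,-6) = (4.0000,-3.0000)
o1: d²=5 ≤ ρ²=46; F_rep = 28·(-1,2)/5² = (-1.1200,2.2400)
o2: d²=265 > ρ²=46 → inactive
o3: d²=272 > ρ²=46 → inactive
o4: d²=205 > ρ²=46 → inactive
F = F_att + ΣF_rep = (2.8800,-0.7600)
p' = p + 1/8·F = (-9.6400,2.9050)

Fx=2.8800 Fy=-0.7600 x'=-9.6400 y'=2.9050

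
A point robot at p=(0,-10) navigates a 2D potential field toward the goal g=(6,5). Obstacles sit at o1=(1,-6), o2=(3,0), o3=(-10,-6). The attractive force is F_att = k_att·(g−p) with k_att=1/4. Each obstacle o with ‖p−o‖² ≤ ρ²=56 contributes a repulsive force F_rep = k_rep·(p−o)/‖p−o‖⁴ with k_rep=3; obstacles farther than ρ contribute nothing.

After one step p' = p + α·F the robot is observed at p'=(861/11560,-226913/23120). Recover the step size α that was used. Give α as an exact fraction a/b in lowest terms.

α = 1/20

F_att = 1/4·(g−p) = 1/4·(6,15) = (1.5000,3.7500)
o1: d²=17 ≤ ρ²=56; F_rep = 3·(-1,-4)/17² = (-0.0104,-0.0415)
o2: d²=109 > ρ²=56 → inactive
o3: d²=116 > ρ²=56 → inactive
F = F_att + ΣF_rep = (1.4896,3.7085)
Δp = p'−p = (0.0745,0.1854); α = Δx/Fx = (861/11560) / (861/578) = 1/20
check: Δy/Fy = (4287/23120) / (4287/1156) = 1/20 ✓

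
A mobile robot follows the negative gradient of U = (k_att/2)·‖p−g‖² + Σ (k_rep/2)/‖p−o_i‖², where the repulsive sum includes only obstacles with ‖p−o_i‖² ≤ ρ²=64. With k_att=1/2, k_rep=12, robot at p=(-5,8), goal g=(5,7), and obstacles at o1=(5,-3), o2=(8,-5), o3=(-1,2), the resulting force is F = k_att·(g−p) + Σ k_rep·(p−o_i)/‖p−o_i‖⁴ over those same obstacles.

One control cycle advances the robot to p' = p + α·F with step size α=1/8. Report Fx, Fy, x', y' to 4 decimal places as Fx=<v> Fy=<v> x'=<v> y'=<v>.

Fx=4.9822 Fy=-0.4734 x'=-4.3772 y'=7.9408

F_att = 1/2·(g−p) = 1/2·(10,-1) = (5.0000,-0.5000)
o1: d²=221 > ρ²=64 → inactive
o2: d²=338 > ρ²=64 → inactive
o3: d²=52 ≤ ρ²=64; F_rep = 12·(-4,6)/52² = (-0.0178,0.0266)
F = F_att + ΣF_rep = (4.9822,-0.4734)
p' = p + 1/8·F = (-4.3772,7.9408)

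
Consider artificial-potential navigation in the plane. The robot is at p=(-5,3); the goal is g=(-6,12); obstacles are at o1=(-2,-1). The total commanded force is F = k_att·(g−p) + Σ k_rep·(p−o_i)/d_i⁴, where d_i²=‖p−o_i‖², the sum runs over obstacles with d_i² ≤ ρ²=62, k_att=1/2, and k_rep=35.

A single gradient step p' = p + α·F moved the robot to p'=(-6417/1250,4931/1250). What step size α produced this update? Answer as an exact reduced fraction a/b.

α = 1/5

F_att = 1/2·(g−p) = 1/2·(-1,9) = (-0.5000,4.5000)
o1: d²=25 ≤ ρ²=62; F_rep = 35·(-3,4)/25² = (-0.1680,0.2240)
F = F_att + ΣF_rep = (-0.6680,4.7240)
Δp = p'−p = (-0.1336,0.9448); α = Δx/Fx = (-167/1250) / (-167/250) = 1/5
check: Δy/Fy = (1181/1250) / (1181/250) = 1/5 ✓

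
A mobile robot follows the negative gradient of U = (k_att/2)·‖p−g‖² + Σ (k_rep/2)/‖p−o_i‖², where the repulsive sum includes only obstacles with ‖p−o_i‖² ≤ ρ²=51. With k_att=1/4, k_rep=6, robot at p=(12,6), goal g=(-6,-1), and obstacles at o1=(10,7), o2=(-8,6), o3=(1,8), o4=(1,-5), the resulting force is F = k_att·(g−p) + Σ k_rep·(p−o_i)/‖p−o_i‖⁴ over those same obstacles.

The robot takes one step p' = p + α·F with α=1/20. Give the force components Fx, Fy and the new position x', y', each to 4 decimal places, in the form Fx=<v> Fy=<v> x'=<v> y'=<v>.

F_att = 1/4·(g−p) = 1/4·(-18,-7) = (-4.5000,-1.7500)
o1: d²=5 ≤ ρ²=51; F_rep = 6·(2,-1)/5² = (0.4800,-0.2400)
o2: d²=400 > ρ²=51 → inactive
o3: d²=125 > ρ²=51 → inactive
o4: d²=242 > ρ²=51 → inactive
F = F_att + ΣF_rep = (-4.0200,-1.9900)
p' = p + 1/20·F = (11.7990,5.9005)

Fx=-4.0200 Fy=-1.9900 x'=11.7990 y'=5.9005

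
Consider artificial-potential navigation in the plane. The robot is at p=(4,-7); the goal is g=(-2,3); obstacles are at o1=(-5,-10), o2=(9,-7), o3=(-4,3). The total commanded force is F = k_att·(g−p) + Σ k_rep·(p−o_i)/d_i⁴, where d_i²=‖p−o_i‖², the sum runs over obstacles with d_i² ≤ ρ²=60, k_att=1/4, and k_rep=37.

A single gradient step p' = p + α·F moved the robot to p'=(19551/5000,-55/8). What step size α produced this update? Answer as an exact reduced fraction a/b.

F_att = 1/4·(g−p) = 1/4·(-6,10) = (-1.5000,2.5000)
o1: d²=90 > ρ²=60 → inactive
o2: d²=25 ≤ ρ²=60; F_rep = 37·(-5,0)/25² = (-0.2960,0.0000)
o3: d²=164 > ρ²=60 → inactive
F = F_att + ΣF_rep = (-1.7960,2.5000)
Δp = p'−p = (-0.0898,0.1250); α = Δx/Fx = (-449/5000) / (-449/250) = 1/20
check: Δy/Fy = (1/8) / (5/2) = 1/20 ✓

α = 1/20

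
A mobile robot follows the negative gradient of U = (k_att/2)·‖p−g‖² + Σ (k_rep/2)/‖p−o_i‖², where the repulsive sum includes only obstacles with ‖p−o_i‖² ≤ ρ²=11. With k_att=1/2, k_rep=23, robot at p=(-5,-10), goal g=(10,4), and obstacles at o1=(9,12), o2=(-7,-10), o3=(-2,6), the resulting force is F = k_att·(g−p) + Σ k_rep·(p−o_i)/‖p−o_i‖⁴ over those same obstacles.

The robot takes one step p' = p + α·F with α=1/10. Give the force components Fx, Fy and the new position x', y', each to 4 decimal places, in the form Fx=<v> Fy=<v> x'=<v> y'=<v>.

F_att = 1/2·(g−p) = 1/2·(15,14) = (7.5000,7.0000)
o1: d²=680 > ρ²=11 → inactive
o2: d²=4 ≤ ρ²=11; F_rep = 23·(2,0)/4² = (2.8750,0.0000)
o3: d²=265 > ρ²=11 → inactive
F = F_att + ΣF_rep = (10.3750,7.0000)
p' = p + 1/10·F = (-3.9625,-9.3000)

Fx=10.3750 Fy=7.0000 x'=-3.9625 y'=-9.3000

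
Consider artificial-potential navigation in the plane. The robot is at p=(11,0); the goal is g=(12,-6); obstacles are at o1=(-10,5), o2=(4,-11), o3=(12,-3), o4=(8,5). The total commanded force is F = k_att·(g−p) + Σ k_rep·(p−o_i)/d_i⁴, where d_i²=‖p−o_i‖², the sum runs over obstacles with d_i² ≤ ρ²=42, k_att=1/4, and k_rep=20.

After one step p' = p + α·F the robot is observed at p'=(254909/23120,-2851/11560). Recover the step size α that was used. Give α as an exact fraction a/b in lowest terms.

α = 1/4

F_att = 1/4·(g−p) = 1/4·(1,-6) = (0.2500,-1.5000)
o1: d²=466 > ρ²=42 → inactive
o2: d²=170 > ρ²=42 → inactive
o3: d²=10 ≤ ρ²=42; F_rep = 20·(-1,3)/10² = (-0.2000,0.6000)
o4: d²=34 ≤ ρ²=42; F_rep = 20·(3,-5)/34² = (0.0519,-0.0865)
F = F_att + ΣF_rep = (0.1019,-0.9865)
Δp = p'−p = (0.0255,-0.2466); α = Δx/Fx = (589/23120) / (589/5780) = 1/4
check: Δy/Fy = (-2851/11560) / (-2851/2890) = 1/4 ✓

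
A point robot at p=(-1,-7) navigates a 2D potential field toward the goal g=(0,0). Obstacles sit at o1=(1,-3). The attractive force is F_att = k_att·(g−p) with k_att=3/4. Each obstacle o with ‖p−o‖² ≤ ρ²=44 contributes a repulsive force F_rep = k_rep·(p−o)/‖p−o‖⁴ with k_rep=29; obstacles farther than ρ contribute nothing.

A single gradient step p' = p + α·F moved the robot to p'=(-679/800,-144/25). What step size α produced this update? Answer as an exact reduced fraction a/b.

α = 1/4

F_att = 3/4·(g−p) = 3/4·(1,7) = (0.7500,5.2500)
o1: d²=20 ≤ ρ²=44; F_rep = 29·(-2,-4)/20² = (-0.1450,-0.2900)
F = F_att + ΣF_rep = (0.6050,4.9600)
Δp = p'−p = (0.1512,1.2400); α = Δx/Fx = (121/800) / (121/200) = 1/4
check: Δy/Fy = (31/25) / (124/25) = 1/4 ✓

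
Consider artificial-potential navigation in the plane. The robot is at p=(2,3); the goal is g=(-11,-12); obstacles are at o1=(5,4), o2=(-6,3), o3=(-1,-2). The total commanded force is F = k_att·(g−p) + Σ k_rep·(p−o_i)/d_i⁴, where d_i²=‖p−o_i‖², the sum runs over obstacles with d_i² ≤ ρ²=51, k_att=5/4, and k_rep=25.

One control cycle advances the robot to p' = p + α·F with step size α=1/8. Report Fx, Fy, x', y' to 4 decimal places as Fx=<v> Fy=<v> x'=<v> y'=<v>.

Fx=-16.9351 Fy=-18.8919 x'=-0.1169 y'=0.6385

F_att = 5/4·(g−p) = 5/4·(-13,-15) = (-16.2500,-18.7500)
o1: d²=10 ≤ ρ²=51; F_rep = 25·(-3,-1)/10² = (-0.7500,-0.2500)
o2: d²=64 > ρ²=51 → inactive
o3: d²=34 ≤ ρ²=51; F_rep = 25·(3,5)/34² = (0.0649,0.1081)
F = F_att + ΣF_rep = (-16.9351,-18.8919)
p' = p + 1/8·F = (-0.1169,0.6385)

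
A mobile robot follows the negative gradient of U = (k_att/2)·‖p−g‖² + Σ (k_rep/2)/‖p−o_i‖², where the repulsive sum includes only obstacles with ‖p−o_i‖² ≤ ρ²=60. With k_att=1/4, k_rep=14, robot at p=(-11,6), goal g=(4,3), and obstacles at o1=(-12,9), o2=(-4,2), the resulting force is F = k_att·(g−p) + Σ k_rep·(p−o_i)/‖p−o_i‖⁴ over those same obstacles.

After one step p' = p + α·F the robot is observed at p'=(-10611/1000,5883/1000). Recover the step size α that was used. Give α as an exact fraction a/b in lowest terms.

α = 1/10

F_att = 1/4·(g−p) = 1/4·(15,-3) = (3.7500,-0.7500)
o1: d²=10 ≤ ρ²=60; F_rep = 14·(1,-3)/10² = (0.1400,-0.4200)
o2: d²=65 > ρ²=60 → inactive
F = F_att + ΣF_rep = (3.8900,-1.1700)
Δp = p'−p = (0.3890,-0.1170); α = Δx/Fx = (389/1000) / (389/100) = 1/10
check: Δy/Fy = (-117/1000) / (-117/100) = 1/10 ✓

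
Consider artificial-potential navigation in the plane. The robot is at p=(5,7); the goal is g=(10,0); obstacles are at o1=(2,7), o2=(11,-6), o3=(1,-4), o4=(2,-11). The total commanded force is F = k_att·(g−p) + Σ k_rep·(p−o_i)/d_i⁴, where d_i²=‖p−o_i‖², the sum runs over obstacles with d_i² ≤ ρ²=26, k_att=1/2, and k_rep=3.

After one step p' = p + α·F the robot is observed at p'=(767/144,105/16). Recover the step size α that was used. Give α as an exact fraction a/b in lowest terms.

α = 1/8

F_att = 1/2·(g−p) = 1/2·(5,-7) = (2.5000,-3.5000)
o1: d²=9 ≤ ρ²=26; F_rep = 3·(3,0)/9² = (0.1111,0.0000)
o2: d²=205 > ρ²=26 → inactive
o3: d²=137 > ρ²=26 → inactive
o4: d²=333 > ρ²=26 → inactive
F = F_att + ΣF_rep = (2.6111,-3.5000)
Δp = p'−p = (0.3264,-0.4375); α = Δx/Fx = (47/144) / (47/18) = 1/8
check: Δy/Fy = (-7/16) / (-7/2) = 1/8 ✓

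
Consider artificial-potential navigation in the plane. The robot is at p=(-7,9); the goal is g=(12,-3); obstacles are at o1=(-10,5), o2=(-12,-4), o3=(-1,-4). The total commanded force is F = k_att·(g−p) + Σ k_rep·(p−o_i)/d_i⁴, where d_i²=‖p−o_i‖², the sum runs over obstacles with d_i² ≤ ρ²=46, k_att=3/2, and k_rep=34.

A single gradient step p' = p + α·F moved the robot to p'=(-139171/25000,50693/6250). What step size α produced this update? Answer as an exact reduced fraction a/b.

F_att = 3/2·(g−p) = 3/2·(19,-12) = (28.5000,-18.0000)
o1: d²=25 ≤ ρ²=46; F_rep = 34·(3,4)/25² = (0.1632,0.2176)
o2: d²=194 > ρ²=46 → inactive
o3: d²=205 > ρ²=46 → inactive
F = F_att + ΣF_rep = (28.6632,-17.7824)
Δp = p'−p = (1.4332,-0.8891); α = Δx/Fx = (35829/25000) / (35829/1250) = 1/20
check: Δy/Fy = (-5557/6250) / (-11114/625) = 1/20 ✓

α = 1/20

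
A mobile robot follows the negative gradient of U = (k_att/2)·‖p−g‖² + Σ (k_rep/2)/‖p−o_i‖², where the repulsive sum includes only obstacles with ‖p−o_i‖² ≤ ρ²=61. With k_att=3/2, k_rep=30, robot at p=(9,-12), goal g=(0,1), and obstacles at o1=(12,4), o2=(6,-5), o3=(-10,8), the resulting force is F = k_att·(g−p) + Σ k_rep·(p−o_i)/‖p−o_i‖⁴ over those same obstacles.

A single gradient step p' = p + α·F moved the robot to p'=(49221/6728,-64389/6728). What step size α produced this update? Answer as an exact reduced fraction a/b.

F_att = 3/2·(g−p) = 3/2·(-9,13) = (-13.5000,19.5000)
o1: d²=265 > ρ²=61 → inactive
o2: d²=58 ≤ ρ²=61; F_rep = 30·(3,-7)/58² = (0.0268,-0.0624)
o3: d²=761 > ρ²=61 → inactive
F = F_att + ΣF_rep = (-13.4732,19.4376)
Δp = p'−p = (-1.6842,2.4297); α = Δx/Fx = (-11331/6728) / (-11331/841) = 1/8
check: Δy/Fy = (16347/6728) / (16347/841) = 1/8 ✓

α = 1/8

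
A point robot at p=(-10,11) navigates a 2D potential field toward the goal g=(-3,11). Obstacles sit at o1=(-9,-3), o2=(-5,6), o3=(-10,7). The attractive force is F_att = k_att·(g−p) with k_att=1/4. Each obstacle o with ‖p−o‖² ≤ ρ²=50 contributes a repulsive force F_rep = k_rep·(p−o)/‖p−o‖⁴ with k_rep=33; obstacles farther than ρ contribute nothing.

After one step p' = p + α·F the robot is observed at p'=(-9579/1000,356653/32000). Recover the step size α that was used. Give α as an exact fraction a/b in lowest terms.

F_att = 1/4·(g−p) = 1/4·(7,0) = (1.7500,0.0000)
o1: d²=197 > ρ²=50 → inactive
o2: d²=50 ≤ ρ²=50; F_rep = 33·(-5,5)/50² = (-0.0660,0.0660)
o3: d²=16 ≤ ρ²=50; F_rep = 33·(0,4)/16² = (0.0000,0.5156)
F = F_att + ΣF_rep = (1.6840,0.5816)
Δp = p'−p = (0.4210,0.1454); α = Δx/Fx = (421/1000) / (421/250) = 1/4
check: Δy/Fy = (4653/32000) / (4653/8000) = 1/4 ✓

α = 1/4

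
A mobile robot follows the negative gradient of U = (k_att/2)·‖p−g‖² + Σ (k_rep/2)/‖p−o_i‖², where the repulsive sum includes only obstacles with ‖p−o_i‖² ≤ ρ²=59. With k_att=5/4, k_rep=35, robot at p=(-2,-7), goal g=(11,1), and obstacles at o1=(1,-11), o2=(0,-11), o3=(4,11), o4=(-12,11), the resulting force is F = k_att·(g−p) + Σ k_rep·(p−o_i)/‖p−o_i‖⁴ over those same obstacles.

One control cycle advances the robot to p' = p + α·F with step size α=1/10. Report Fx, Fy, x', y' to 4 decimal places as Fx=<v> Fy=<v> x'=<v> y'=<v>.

Fx=15.9070 Fy=10.5740 x'=-0.4093 y'=-5.9426

F_att = 5/4·(g−p) = 5/4·(13,8) = (16.2500,10.0000)
o1: d²=25 ≤ ρ²=59; F_rep = 35·(-3,4)/25² = (-0.1680,0.2240)
o2: d²=20 ≤ ρ²=59; F_rep = 35·(-2,4)/20² = (-0.1750,0.3500)
o3: d²=360 > ρ²=59 → inactive
o4: d²=424 > ρ²=59 → inactive
F = F_att + ΣF_rep = (15.9070,10.5740)
p' = p + 1/10·F = (-0.4093,-5.9426)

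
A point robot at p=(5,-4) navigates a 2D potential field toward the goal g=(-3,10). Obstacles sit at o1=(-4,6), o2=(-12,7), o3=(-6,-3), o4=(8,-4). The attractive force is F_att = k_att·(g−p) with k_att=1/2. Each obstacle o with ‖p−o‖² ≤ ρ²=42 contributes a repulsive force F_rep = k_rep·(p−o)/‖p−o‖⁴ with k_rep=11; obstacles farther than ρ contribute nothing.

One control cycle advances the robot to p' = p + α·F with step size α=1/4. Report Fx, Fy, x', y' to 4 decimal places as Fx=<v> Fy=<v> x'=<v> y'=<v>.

Fx=-4.4074 Fy=7.0000 x'=3.8981 y'=-2.2500

F_att = 1/2·(g−p) = 1/2·(-8,14) = (-4.0000,7.0000)
o1: d²=181 > ρ²=42 → inactive
o2: d²=410 > ρ²=42 → inactive
o3: d²=122 > ρ²=42 → inactive
o4: d²=9 ≤ ρ²=42; F_rep = 11·(-3,0)/9² = (-0.4074,0.0000)
F = F_att + ΣF_rep = (-4.4074,7.0000)
p' = p + 1/4·F = (3.8981,-2.2500)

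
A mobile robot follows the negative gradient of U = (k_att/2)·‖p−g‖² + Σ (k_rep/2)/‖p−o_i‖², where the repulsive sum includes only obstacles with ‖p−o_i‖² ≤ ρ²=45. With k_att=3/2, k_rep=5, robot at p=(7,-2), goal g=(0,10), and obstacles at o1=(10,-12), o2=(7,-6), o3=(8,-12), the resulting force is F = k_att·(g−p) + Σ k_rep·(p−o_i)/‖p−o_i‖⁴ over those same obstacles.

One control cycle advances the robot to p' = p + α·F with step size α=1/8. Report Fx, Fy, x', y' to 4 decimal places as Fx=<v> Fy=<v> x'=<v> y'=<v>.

F_att = 3/2·(g−p) = 3/2·(-7,12) = (-10.5000,18.0000)
o1: d²=109 > ρ²=45 → inactive
o2: d²=16 ≤ ρ²=45; F_rep = 5·(0,4)/16² = (0.0000,0.0781)
o3: d²=101 > ρ²=45 → inactive
F = F_att + ΣF_rep = (-10.5000,18.0781)
p' = p + 1/8·F = (5.6875,0.2598)

Fx=-10.5000 Fy=18.0781 x'=5.6875 y'=0.2598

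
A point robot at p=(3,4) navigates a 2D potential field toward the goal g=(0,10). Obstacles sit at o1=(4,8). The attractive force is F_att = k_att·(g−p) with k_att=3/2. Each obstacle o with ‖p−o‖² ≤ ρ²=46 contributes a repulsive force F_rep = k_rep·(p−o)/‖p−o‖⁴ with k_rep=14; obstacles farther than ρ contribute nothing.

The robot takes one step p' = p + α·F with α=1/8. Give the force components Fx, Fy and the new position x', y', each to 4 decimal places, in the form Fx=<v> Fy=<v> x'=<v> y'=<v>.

F_att = 3/2·(g−p) = 3/2·(-3,6) = (-4.5000,9.0000)
o1: d²=17 ≤ ρ²=46; F_rep = 14·(-1,-4)/17² = (-0.0484,-0.1938)
F = F_att + ΣF_rep = (-4.5484,8.8062)
p' = p + 1/8·F = (2.4314,5.1008)

Fx=-4.5484 Fy=8.8062 x'=2.4314 y'=5.1008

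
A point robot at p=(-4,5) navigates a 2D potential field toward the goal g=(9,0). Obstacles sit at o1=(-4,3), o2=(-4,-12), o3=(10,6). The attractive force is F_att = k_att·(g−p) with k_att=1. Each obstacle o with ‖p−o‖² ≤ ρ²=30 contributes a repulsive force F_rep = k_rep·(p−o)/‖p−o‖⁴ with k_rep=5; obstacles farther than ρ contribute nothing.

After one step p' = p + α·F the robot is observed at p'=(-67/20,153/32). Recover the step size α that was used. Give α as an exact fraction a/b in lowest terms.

F_att = 1·(g−p) = 1·(13,-5) = (13.0000,-5.0000)
o1: d²=4 ≤ ρ²=30; F_rep = 5·(0,2)/4² = (0.0000,0.6250)
o2: d²=289 > ρ²=30 → inactive
o3: d²=197 > ρ²=30 → inactive
F = F_att + ΣF_rep = (13.0000,-4.3750)
Δp = p'−p = (0.6500,-0.2188); α = Δx/Fx = (13/20) / (13) = 1/20
check: Δy/Fy = (-7/32) / (-35/8) = 1/20 ✓

α = 1/20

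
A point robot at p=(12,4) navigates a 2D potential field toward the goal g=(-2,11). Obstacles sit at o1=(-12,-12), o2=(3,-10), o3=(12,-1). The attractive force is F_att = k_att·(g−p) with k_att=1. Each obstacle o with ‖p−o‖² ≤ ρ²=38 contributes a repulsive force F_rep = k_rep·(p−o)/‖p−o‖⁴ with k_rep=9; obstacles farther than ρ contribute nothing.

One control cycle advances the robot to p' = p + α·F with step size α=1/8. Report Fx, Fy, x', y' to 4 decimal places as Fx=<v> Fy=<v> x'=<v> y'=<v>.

F_att = 1·(g−p) = 1·(-14,7) = (-14.0000,7.0000)
o1: d²=832 > ρ²=38 → inactive
o2: d²=277 > ρ²=38 → inactive
o3: d²=25 ≤ ρ²=38; F_rep = 9·(0,5)/25² = (0.0000,0.0720)
F = F_att + ΣF_rep = (-14.0000,7.0720)
p' = p + 1/8·F = (10.2500,4.8840)

Fx=-14.0000 Fy=7.0720 x'=10.2500 y'=4.8840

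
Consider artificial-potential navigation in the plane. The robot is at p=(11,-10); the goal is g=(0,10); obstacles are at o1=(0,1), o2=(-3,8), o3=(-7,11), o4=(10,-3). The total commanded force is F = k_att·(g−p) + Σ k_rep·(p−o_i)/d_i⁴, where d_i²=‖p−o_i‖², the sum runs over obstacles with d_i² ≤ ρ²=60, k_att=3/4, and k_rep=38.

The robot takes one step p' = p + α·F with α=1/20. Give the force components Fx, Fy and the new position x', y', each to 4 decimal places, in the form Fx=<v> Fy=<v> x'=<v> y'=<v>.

Fx=-8.2348 Fy=14.8936 x'=10.5883 y'=-9.2553

F_att = 3/4·(g−p) = 3/4·(-11,20) = (-8.2500,15.0000)
o1: d²=242 > ρ²=60 → inactive
o2: d²=520 > ρ²=60 → inactive
o3: d²=765 > ρ²=60 → inactive
o4: d²=50 ≤ ρ²=60; F_rep = 38·(1,-7)/50² = (0.0152,-0.1064)
F = F_att + ΣF_rep = (-8.2348,14.8936)
p' = p + 1/20·F = (10.5883,-9.2553)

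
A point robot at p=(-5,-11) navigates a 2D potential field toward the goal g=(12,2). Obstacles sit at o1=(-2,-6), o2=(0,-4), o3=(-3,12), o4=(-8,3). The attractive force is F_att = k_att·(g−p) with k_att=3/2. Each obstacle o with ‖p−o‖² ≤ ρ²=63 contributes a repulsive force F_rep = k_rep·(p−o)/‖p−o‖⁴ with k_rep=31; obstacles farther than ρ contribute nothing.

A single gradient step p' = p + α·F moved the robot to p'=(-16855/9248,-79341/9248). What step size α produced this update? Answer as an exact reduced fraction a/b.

F_att = 3/2·(g−p) = 3/2·(17,13) = (25.5000,19.5000)
o1: d²=34 ≤ ρ²=63; F_rep = 31·(-3,-5)/34² = (-0.0804,-0.1341)
o2: d²=74 > ρ²=63 → inactive
o3: d²=533 > ρ²=63 → inactive
o4: d²=205 > ρ²=63 → inactive
F = F_att + ΣF_rep = (25.4196,19.3659)
Δp = p'−p = (3.1774,2.4207); α = Δx/Fx = (29385/9248) / (29385/1156) = 1/8
check: Δy/Fy = (22387/9248) / (22387/1156) = 1/8 ✓

α = 1/8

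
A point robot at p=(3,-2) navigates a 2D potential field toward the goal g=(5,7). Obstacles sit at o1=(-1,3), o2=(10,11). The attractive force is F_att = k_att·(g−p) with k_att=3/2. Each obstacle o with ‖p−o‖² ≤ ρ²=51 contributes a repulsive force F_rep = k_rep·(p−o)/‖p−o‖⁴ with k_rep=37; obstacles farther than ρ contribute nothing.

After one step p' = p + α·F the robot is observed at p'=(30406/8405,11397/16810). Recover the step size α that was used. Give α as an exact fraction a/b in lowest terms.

α = 1/5

F_att = 3/2·(g−p) = 3/2·(2,9) = (3.0000,13.5000)
o1: d²=41 ≤ ρ²=51; F_rep = 37·(4,-5)/41² = (0.0880,-0.1101)
o2: d²=218 > ρ²=51 → inactive
F = F_att + ΣF_rep = (3.0880,13.3899)
Δp = p'−p = (0.6176,2.6780); α = Δx/Fx = (5191/8405) / (5191/1681) = 1/5
check: Δy/Fy = (45017/16810) / (45017/3362) = 1/5 ✓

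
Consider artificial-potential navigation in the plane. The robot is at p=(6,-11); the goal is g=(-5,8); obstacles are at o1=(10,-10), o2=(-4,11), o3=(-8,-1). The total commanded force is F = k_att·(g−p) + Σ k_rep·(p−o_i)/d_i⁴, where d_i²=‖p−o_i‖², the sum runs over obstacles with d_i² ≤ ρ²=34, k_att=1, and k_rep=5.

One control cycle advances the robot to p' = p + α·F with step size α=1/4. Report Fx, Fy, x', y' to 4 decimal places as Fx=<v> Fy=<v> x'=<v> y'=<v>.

F_att = 1·(g−p) = 1·(-11,19) = (-11.0000,19.0000)
o1: d²=17 ≤ ρ²=34; F_rep = 5·(-4,-1)/17² = (-0.0692,-0.0173)
o2: d²=584 > ρ²=34 → inactive
o3: d²=296 > ρ²=34 → inactive
F = F_att + ΣF_rep = (-11.0692,18.9827)
p' = p + 1/4·F = (3.2327,-6.2543)

Fx=-11.0692 Fy=18.9827 x'=3.2327 y'=-6.2543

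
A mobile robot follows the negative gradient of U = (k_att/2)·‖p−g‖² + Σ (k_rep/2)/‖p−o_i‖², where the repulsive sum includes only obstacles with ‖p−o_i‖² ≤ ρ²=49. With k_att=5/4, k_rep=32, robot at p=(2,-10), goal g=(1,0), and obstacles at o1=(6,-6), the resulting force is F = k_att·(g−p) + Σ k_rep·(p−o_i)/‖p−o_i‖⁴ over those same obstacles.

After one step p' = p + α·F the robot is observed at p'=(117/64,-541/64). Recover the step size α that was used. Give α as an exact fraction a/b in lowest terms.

F_att = 5/4·(g−p) = 5/4·(-1,10) = (-1.2500,12.5000)
o1: d²=32 ≤ ρ²=49; F_rep = 32·(-4,-4)/32² = (-0.1250,-0.1250)
F = F_att + ΣF_rep = (-1.3750,12.3750)
Δp = p'−p = (-0.1719,1.5469); α = Δx/Fx = (-11/64) / (-11/8) = 1/8
check: Δy/Fy = (99/64) / (99/8) = 1/8 ✓

α = 1/8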